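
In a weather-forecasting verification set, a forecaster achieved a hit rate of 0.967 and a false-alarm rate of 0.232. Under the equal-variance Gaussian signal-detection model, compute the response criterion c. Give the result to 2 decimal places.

z(H) = z(0.967) = 1.838
z(FA) = z(0.232) = -0.732
c = −½·[z(H) + z(FA)] = −0.5 × (1.838 + (-0.732)) = -0.553

c = -0.55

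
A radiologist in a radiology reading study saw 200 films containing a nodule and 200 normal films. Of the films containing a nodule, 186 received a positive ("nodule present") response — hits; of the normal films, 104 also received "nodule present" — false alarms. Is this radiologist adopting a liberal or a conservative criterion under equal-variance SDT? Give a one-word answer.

z(H) = 1.476, z(FA) = 0.050
c = −½·(z(H) + z(FA)) = -0.763
c < 0 → liberal criterion (biased toward responding “yes”).

liberal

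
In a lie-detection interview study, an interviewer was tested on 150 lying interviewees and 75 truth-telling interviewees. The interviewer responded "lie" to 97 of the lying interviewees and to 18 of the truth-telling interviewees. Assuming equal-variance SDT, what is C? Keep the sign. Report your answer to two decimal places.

C = 0.16

H = 97/150 = 0.6467
FA = 18/75 = 0.2400
Φ⁻¹(H) = 0.3764
Φ⁻¹(FA) = -0.7063
c = −½·[z(H) + z(FA)] = −0.5 × (0.3764 + (-0.7063)) = 0.16495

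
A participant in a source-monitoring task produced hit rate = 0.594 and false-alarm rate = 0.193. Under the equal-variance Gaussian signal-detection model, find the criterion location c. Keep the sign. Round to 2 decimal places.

c = 0.31

z(H) = z(0.594) = 0.2378
z(FA) = z(0.193) = -0.8669
c = −½·[z(H) + z(FA)] = −0.5 × (0.2378 + (-0.8669)) = 0.31455
c > 0: the participant has a conservative response bias.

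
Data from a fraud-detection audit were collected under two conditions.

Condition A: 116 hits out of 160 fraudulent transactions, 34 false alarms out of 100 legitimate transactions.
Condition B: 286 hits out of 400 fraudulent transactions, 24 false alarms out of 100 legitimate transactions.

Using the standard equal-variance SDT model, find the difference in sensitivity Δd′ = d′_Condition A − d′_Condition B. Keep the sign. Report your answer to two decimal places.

Condition A: z(0.7250) = 0.598, z(0.3400) = -0.412, d' = 1.010
Condition B: z(0.7150) = 0.568, z(0.2400) = -0.706, d' = 1.274
Δd' = d'_Condition A − d'_Condition B = 1.010 − 1.274 = -0.264
Condition B has the higher sensitivity.

Δd′ = -0.26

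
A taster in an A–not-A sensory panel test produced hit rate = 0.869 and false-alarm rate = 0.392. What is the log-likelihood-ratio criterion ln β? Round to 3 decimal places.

z(H) = 1.1217
z(FA) = -0.2741
ln β = −½·[z(H)² − z(FA)²] = −0.5 × (1.2582 − 0.0751) = -0.59155

ln β = -0.592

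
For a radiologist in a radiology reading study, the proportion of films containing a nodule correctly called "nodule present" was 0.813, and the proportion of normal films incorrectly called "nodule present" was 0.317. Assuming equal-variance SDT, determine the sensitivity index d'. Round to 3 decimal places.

d' = 1.365

Φ⁻¹(H) = Φ⁻¹(0.813) = 0.8890
Φ⁻¹(FA) = Φ⁻¹(0.317) = -0.4761
d' = z(H) − z(FA) = 0.8890 − (-0.4761) = 1.3651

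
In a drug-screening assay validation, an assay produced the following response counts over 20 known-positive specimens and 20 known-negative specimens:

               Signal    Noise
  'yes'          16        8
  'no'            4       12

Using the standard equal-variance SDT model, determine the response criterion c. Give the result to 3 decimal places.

c = -0.294

H = 16/20 = 0.8000
FA = 8/20 = 0.4000
Φ⁻¹(H) = 0.8416
Φ⁻¹(FA) = -0.2533
c = −½·[z(H) + z(FA)] = −0.5 × (0.8416 + (-0.2533)) = -0.29415
c < 0: the assay has a liberal response bias.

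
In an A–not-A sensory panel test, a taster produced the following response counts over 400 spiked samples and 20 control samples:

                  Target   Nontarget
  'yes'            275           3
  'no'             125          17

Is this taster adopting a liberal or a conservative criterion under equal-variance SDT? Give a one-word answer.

z(H) = 0.489, z(FA) = -1.036
c = −½·(z(H) + z(FA)) = 0.2735
c > 0 → conservative criterion (biased toward responding “no”).

conservative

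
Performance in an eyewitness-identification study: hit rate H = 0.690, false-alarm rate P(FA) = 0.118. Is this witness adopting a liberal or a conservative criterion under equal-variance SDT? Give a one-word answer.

conservative

z(H) = 0.496, z(FA) = -1.185
c = −½·(z(H) + z(FA)) = 0.3445
c > 0 → conservative criterion (biased toward responding “no”).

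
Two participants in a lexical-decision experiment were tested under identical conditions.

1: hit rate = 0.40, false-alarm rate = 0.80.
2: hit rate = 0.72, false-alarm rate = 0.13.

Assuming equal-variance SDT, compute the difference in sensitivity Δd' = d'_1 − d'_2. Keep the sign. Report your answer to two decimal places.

1: z(0.40) = -0.253, z(0.80) = 0.842, d' = -1.095
2: z(0.72) = 0.583, z(0.13) = -1.126, d' = 1.709
Δd' = d'_1 − d'_2 = -1.095 − 1.709 = -2.804
2 has the higher sensitivity.

Δd' = -2.80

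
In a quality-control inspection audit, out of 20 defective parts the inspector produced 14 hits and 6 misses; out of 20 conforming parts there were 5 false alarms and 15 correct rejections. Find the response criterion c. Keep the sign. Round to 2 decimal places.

c = 0.08

H = 14/20 = 0.7000
FA = 5/20 = 0.2500
z(H) = z(0.7000) = 0.524
z(FA) = z(0.2500) = -0.674
c = −½·[z(H) + z(FA)] = −0.5 × (0.524 + (-0.674)) = 0.075
c > 0: the inspector has a conservative response bias.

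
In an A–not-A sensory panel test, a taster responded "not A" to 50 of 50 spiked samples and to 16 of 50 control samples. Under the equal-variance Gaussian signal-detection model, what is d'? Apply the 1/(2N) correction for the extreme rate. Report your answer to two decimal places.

d' = 2.79

The hit rate is 50/50 = 1, so apply the 1/(2N) correction: H → 1 − 1/(2·50) = 0.99000.
z(H) = z(0.99000) = 2.326
z(FA) = z(0.32000) = -0.468
d' = 2.326 − (-0.468) = 2.794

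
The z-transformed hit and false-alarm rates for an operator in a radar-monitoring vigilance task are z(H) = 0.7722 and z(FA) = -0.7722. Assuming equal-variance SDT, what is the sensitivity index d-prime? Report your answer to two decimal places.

d-prime = 1.54

d' = z(H) − z(FA) = 0.7722 − (-0.7722) = 1.5444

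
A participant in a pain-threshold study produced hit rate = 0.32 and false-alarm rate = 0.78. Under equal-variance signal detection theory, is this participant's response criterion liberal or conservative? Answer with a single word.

z(H) = -0.468, z(FA) = 0.772
c = −½·(z(H) + z(FA)) = -0.152
c < 0 → liberal criterion (biased toward responding “yes”).

liberal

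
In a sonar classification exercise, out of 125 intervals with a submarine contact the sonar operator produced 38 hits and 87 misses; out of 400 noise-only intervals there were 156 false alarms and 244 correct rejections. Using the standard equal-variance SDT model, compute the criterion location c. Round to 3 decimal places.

H = 38/125 = 0.3040
FA = 156/400 = 0.3900
Φ⁻¹(H) = Φ⁻¹(0.3040) = -0.5129
Φ⁻¹(FA) = Φ⁻¹(0.3900) = -0.2793
c = −½·[z(H) + z(FA)] = −0.5 × (-0.5129 + (-0.2793)) = 0.3961
c > 0: the sonar operator has a conservative response bias.

c = 0.396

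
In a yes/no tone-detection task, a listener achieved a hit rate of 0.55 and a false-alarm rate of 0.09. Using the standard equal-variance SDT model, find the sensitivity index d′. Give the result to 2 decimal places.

z(H) = z(0.55) = 0.126
z(FA) = z(0.09) = -1.341
d' = z(H) − z(FA) = 0.126 − (-1.341) = 1.467

d′ = 1.47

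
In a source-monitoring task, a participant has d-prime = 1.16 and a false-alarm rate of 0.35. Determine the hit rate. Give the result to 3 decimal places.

hit rate = 0.781

z(false-alarm rate) = z(0.35) = -0.3853
z(H) = z(FA) + d' = -0.3853 + 1.16 = 0.7747
hit rate = Φ(0.7747) = 0.7807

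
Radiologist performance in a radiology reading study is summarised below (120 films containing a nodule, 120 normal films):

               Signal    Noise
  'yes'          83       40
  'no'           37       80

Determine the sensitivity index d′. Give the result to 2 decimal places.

d′ = 0.93

H = 83/120 = 0.6917
FA = 40/120 = 0.3333
z(H) = 0.501
z(FA) = -0.431
d' = z(H) − z(FA) = 0.501 − (-0.431) = 0.932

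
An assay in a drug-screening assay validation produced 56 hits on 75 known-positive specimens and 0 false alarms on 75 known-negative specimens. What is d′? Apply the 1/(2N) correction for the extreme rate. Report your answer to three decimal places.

The false-alarm rate is 0/75 = 0, so apply the 1/(2N) correction: FA → 1/(2·75) = 0.00667.
z(H) = z(0.74667) = 0.6640
z(FA) = z(0.00667) = -2.4746
d' = 0.6640 − (-2.4746) = 3.1386

d′ = 3.139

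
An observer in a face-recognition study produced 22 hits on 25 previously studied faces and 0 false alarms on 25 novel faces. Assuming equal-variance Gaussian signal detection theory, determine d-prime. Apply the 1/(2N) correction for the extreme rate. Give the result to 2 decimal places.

d-prime = 3.23

The false-alarm rate is 0/25 = 0, so apply the 1/(2N) correction: FA → 1/(2·25) = 0.02000.
z(H) = z(0.88000) = 1.175
z(FA) = z(0.02000) = -2.054
d' = 1.175 − (-2.054) = 3.229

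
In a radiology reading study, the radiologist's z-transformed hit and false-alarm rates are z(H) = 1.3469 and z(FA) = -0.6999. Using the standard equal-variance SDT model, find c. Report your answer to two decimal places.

c = -0.32

c = −½·[z(H) + z(FA)] = −½·(1.3469 + (-0.6999)) = -0.3235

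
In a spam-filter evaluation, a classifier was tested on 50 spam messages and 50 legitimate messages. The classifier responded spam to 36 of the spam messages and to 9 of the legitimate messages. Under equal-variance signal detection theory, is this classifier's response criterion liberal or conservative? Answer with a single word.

z(H) = 0.583, z(FA) = -0.915
c = −½·(z(H) + z(FA)) = 0.166
c > 0 → conservative criterion (biased toward responding “no”).

conservative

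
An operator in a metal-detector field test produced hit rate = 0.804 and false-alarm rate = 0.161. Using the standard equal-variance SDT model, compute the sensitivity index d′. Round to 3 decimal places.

d′ = 1.846

z(H) = z(0.804) = 0.8560
z(FA) = z(0.161) = -0.9904
d' = z(H) − z(FA) = 0.8560 − (-0.9904) = 1.8464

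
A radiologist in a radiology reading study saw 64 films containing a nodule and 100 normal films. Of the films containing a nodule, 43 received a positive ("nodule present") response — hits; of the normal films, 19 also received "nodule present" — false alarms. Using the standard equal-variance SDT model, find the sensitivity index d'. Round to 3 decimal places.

d' = 1.323

H = 43/64 = 0.6719
FA = 19/100 = 0.1900
Φ⁻¹(H) = Φ⁻¹(0.6719) = 0.4452
Φ⁻¹(FA) = Φ⁻¹(0.1900) = -0.8779
d' = z(H) − z(FA) = 0.4452 − (-0.8779) = 1.3231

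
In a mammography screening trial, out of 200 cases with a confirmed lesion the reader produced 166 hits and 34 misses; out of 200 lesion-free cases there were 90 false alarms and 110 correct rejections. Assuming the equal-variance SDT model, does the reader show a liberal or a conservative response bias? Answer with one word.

z(H) = 0.954, z(FA) = -0.126
c = −½·(z(H) + z(FA)) = -0.414
c < 0 → liberal criterion (biased toward responding “yes”).

liberal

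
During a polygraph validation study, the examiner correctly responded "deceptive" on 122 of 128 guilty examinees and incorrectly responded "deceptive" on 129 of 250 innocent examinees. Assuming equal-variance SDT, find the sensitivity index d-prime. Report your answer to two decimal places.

d-prime = 1.64

H = 122/128 = 0.9531
FA = 129/250 = 0.5160
z(0.9531) = 1.676, z(0.5160) = 0.040
d' = z(H) − z(FA) = 1.676 − 0.040 = 1.636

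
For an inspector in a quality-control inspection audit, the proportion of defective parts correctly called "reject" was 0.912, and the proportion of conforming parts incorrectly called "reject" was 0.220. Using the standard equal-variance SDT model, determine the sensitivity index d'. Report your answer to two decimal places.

Φ⁻¹(0.912) = 1.3532, Φ⁻¹(0.220) = -0.7722
d' = z(H) − z(FA) = 1.3532 − (-0.7722) = 2.1254

d' = 2.13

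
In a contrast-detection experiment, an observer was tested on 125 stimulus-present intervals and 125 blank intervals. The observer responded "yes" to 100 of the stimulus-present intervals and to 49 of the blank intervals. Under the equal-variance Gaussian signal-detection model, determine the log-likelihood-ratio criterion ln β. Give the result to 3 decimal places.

ln β = -0.317

H = 100/125 = 0.8000
FA = 49/125 = 0.3920
z(H) = 0.8416
z(FA) = -0.2741
ln β = −½·[z(H)² − z(FA)²] = −0.5 × (0.7083 − 0.0751) = -0.3166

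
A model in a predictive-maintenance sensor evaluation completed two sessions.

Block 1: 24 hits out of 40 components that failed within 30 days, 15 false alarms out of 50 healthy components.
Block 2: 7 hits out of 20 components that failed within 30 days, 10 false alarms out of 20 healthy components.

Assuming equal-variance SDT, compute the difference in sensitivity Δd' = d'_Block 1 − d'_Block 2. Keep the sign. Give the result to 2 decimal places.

Δd' = 1.16

Block 1: z(0.6000) = 0.253, z(0.3000) = -0.524, d' = 0.777
Block 2: z(0.3500) = -0.385, z(0.5000) = 0.000, d' = -0.385
Δd' = d'_Block 1 − d'_Block 2 = 0.777 − (-0.385) = 1.162
Block 1 has the higher sensitivity.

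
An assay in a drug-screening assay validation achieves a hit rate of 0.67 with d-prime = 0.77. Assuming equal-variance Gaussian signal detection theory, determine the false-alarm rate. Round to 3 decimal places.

z(hit rate) = z(0.67) = 0.4399
z(FA) = z(H) − d' = 0.4399 − 0.77 = -0.3301
false-alarm rate = Φ(-0.3301) = 0.3707

false-alarm rate = 0.371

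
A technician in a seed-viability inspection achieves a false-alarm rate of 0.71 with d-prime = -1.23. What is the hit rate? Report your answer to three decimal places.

hit rate = 0.249

z(false-alarm rate) = z(0.71) = 0.5534
z(H) = z(FA) + d' = 0.5534 + (-1.23) = -0.6766
hit rate = Φ(-0.6766) = 0.2493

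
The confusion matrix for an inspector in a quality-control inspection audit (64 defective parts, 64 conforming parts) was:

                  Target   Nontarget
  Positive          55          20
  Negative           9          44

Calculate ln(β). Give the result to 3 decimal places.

H = 55/64 = 0.8594
FA = 20/64 = 0.3125
z(H) = z(0.8594) = 1.0776
z(FA) = z(0.3125) = -0.4888
ln β = −½·[z(H)² − z(FA)²] = −0.5 × (1.1612 − 0.2389) = -0.46115

ln β = -0.461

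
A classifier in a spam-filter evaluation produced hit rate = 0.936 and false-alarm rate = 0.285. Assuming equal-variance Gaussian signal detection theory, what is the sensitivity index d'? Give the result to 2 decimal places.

d' = 2.09

Φ⁻¹(H) = Φ⁻¹(0.936) = 1.522
Φ⁻¹(FA) = Φ⁻¹(0.285) = -0.568
d' = z(H) − z(FA) = 1.522 − (-0.568) = 2.090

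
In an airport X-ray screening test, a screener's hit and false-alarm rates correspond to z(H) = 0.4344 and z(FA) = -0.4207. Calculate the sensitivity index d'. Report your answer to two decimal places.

d' = 0.86

d' = z(H) − z(FA) = 0.4344 − (-0.4207) = 0.8551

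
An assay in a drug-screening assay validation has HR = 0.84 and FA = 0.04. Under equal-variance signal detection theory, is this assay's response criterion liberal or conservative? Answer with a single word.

z(H) = 0.994, z(FA) = -1.751
c = −½·(z(H) + z(FA)) = 0.3785
c > 0 → conservative criterion (biased toward responding “no”).

conservative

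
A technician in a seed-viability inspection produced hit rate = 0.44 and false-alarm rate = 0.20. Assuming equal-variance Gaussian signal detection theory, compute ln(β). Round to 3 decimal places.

Φ⁻¹(H) = -0.1510
Φ⁻¹(FA) = -0.8416
ln β = −½·[z(H)² − z(FA)²] = −0.5 × (0.0228 − 0.7083) = 0.34275

ln β = 0.343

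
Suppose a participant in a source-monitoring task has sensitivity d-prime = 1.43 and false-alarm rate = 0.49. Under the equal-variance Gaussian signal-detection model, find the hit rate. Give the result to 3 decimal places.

z(false-alarm rate) = z(0.49) = -0.0251
z(H) = z(FA) + d' = -0.0251 + 1.43 = 1.4049
hit rate = Φ(1.4049) = 0.9200

hit rate = 0.920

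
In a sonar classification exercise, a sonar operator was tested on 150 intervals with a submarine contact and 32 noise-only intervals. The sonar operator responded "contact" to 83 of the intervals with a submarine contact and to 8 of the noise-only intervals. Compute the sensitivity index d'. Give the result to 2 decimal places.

d' = 0.81

H = 83/150 = 0.5533
FA = 8/32 = 0.2500
z(H) = 0.1340
z(FA) = -0.6745
d' = z(H) − z(FA) = 0.1340 − (-0.6745) = 0.8085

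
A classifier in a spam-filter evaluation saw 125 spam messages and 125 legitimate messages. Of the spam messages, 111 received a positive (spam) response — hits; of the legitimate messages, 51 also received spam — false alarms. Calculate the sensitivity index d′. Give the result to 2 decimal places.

d′ = 1.45

H = 111/125 = 0.8880
FA = 51/125 = 0.4080
z(0.8880) = 1.2160, z(0.4080) = -0.2327
d' = z(H) − z(FA) = 1.2160 − (-0.2327) = 1.4487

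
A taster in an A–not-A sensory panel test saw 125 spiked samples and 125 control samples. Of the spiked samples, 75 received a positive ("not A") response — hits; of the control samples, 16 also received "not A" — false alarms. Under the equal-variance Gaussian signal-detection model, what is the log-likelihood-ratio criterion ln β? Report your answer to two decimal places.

H = 75/125 = 0.6000
FA = 16/125 = 0.1280
z(H) = z(0.6000) = 0.253
z(FA) = z(0.1280) = -1.136
ln β = −½·[z(H)² − z(FA)²] = −0.5 × (0.064 − 1.290) = 0.613

ln β = 0.61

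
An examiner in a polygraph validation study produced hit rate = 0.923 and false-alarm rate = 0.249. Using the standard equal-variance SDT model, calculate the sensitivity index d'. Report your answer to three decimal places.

d' = 2.103

z(H) = z(0.923) = 1.4255
z(FA) = z(0.249) = -0.6776
d' = z(H) − z(FA) = 1.4255 − (-0.6776) = 2.1031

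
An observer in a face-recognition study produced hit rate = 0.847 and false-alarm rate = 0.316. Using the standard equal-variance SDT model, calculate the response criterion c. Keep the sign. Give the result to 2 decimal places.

c = -0.27

z(H) = 1.024
z(FA) = -0.479
c = −½·[z(H) + z(FA)] = −0.5 × (1.024 + (-0.479)) = -0.2725
c < 0: the observer has a liberal response bias.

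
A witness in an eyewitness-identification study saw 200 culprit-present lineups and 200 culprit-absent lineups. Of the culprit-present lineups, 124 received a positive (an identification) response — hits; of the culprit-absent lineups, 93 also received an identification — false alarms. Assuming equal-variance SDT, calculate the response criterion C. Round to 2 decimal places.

H = 124/200 = 0.6200
FA = 93/200 = 0.4650
Φ⁻¹(H) = Φ⁻¹(0.6200) = 0.305
Φ⁻¹(FA) = Φ⁻¹(0.4650) = -0.088
c = −½·[z(H) + z(FA)] = −0.5 × (0.305 + (-0.088)) = -0.1085
c < 0: the witness has a liberal response bias.

C = -0.11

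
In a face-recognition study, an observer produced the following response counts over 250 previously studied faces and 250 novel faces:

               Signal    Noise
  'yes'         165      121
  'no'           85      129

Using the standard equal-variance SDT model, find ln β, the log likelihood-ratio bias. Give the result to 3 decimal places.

H = 165/250 = 0.6600
FA = 121/250 = 0.4840
z(H) = z(0.6600) = 0.4125
z(FA) = z(0.4840) = -0.0401
ln β = −½·[z(H)² − z(FA)²] = −0.5 × (0.1702 − 0.0016) = -0.0843

ln β = -0.084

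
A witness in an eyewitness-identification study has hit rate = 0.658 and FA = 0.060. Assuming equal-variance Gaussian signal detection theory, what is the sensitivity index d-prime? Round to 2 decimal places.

d-prime = 1.96

z(H) = z(0.658) = 0.4070
z(FA) = z(0.060) = -1.5548
d' = z(H) − z(FA) = 0.4070 − (-1.5548) = 1.9618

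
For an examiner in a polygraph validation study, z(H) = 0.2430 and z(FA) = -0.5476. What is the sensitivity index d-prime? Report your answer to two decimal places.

d-prime = 0.79

d' = z(H) − z(FA) = 0.2430 − (-0.5476) = 0.7906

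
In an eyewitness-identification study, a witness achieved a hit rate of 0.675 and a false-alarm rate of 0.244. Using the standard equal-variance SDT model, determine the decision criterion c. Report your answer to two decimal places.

z(H) = 0.4538
z(FA) = -0.6935
c = −½·[z(H) + z(FA)] = −0.5 × (0.4538 + (-0.6935)) = 0.11985

c = 0.12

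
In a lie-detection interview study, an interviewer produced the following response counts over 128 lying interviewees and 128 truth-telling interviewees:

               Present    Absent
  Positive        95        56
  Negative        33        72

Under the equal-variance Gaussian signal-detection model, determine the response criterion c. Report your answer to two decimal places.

c = -0.25

H = 95/128 = 0.7422
FA = 56/128 = 0.4375
z(H) = z(0.7422) = 0.6501
z(FA) = z(0.4375) = -0.1573
c = −½·[z(H) + z(FA)] = −0.5 × (0.6501 + (-0.1573)) = -0.2464
c < 0: the interviewer has a liberal response bias.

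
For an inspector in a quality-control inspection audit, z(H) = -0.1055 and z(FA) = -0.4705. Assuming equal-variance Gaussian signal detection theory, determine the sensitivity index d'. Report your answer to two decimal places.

d' = z(H) − z(FA) = -0.1055 − (-0.4705) = 0.3650

d' = 0.37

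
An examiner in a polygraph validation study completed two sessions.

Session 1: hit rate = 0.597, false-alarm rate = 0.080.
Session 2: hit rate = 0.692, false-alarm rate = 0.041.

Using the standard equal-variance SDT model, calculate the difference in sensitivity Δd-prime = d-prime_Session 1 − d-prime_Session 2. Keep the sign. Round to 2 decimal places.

Δd-prime = -0.59

Session 1: z(0.597) = 0.246, z(0.080) = -1.405, d' = 1.651
Session 2: z(0.692) = 0.502, z(0.041) = -1.739, d' = 2.241
Δd' = d'_Session 1 − d'_Session 2 = 1.651 − 2.241 = -0.590
Session 2 has the higher sensitivity.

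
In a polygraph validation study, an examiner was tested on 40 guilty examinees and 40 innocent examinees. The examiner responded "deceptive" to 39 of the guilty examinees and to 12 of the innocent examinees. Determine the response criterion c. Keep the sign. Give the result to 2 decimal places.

c = -0.72

H = 39/40 = 0.9750
FA = 12/40 = 0.3000
z(0.9750) = 1.960, z(0.3000) = -0.524
c = −½·[z(H) + z(FA)] = −0.5 × (1.960 + (-0.524)) = -0.718
c < 0: the examiner has a liberal response bias.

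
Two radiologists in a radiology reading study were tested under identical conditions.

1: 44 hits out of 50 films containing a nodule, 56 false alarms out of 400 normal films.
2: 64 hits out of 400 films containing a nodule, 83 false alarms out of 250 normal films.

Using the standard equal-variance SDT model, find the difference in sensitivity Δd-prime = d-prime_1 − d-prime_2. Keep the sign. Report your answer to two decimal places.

1: z(0.8800) = 1.175, z(0.1400) = -1.080, d' = 2.255
2: z(0.1600) = -0.994, z(0.3320) = -0.434, d' = -0.560
Δd' = d'_1 − d'_2 = 2.255 − (-0.560) = 2.815
1 has the higher sensitivity.

Δd-prime = 2.82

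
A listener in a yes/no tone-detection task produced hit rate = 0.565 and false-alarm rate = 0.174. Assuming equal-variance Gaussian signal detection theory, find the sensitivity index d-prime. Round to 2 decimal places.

d-prime = 1.10

z(H) = z(0.565) = 0.1637
z(FA) = z(0.174) = -0.9385
d' = z(H) − z(FA) = 0.1637 − (-0.9385) = 1.1022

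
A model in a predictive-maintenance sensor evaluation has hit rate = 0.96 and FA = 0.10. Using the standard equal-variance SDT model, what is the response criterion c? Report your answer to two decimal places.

c = -0.23

z(H) = 1.7507
z(FA) = -1.2816
c = −½·[z(H) + z(FA)] = −0.5 × (1.7507 + (-1.2816)) = -0.23455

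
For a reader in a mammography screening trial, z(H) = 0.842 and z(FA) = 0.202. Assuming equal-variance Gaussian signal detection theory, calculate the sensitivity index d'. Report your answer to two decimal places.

d' = z(H) − z(FA) = 0.842 − 0.202 = 0.640

d' = 0.64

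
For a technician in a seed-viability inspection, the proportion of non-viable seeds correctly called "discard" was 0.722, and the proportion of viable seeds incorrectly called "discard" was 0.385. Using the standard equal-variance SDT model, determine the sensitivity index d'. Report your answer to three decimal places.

z(0.722) = 0.5888, z(0.385) = -0.2924
d' = z(H) − z(FA) = 0.5888 − (-0.2924) = 0.8812

d' = 0.881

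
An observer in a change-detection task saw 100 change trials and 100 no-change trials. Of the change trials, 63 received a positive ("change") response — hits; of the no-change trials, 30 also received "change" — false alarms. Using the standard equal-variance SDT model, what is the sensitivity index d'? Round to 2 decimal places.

H = 63/100 = 0.6300
FA = 30/100 = 0.3000
Φ⁻¹(H) = Φ⁻¹(0.6300) = 0.3319
Φ⁻¹(FA) = Φ⁻¹(0.3000) = -0.5244
d' = z(H) − z(FA) = 0.3319 − (-0.5244) = 0.8563

d' = 0.86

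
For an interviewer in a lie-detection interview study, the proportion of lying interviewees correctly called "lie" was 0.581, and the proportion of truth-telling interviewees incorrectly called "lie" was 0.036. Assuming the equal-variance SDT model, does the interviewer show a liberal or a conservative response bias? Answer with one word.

z(H) = 0.204, z(FA) = -1.799
c = −½·(z(H) + z(FA)) = 0.7975
c > 0 → conservative criterion (biased toward responding “no”).

conservative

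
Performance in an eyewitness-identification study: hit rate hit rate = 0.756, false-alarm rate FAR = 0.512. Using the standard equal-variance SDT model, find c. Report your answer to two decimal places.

c = -0.36

z(H) = z(0.756) = 0.6935
z(FA) = z(0.512) = 0.0301
c = −½·[z(H) + z(FA)] = −0.5 × (0.6935 + 0.0301) = -0.3618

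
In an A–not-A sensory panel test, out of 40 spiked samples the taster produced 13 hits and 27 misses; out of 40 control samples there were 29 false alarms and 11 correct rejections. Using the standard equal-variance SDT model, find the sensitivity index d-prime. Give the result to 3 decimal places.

H = 13/40 = 0.3250
FA = 29/40 = 0.7250
z(H) = -0.4538
z(FA) = 0.5978
d' = z(H) − z(FA) = -0.4538 − 0.5978 = -1.0516

d-prime = -1.052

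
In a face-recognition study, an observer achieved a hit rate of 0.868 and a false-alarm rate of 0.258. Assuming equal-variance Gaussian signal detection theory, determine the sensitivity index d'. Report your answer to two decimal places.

z(0.868) = 1.117, z(0.258) = -0.650
d' = z(H) − z(FA) = 1.117 − (-0.650) = 1.767

d' = 1.77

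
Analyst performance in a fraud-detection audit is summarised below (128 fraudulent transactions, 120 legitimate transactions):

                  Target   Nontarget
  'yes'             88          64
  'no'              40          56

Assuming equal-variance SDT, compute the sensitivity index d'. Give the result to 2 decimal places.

d' = 0.41

H = 88/128 = 0.6875
FA = 64/120 = 0.5333
z(0.6875) = 0.489, z(0.5333) = 0.084
d' = z(H) − z(FA) = 0.489 − 0.084 = 0.405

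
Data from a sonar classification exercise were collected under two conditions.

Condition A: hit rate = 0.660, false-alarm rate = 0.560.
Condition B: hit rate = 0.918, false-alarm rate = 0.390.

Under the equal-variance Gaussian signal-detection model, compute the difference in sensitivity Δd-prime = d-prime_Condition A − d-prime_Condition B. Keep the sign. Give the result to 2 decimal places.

Δd-prime = -1.41

Condition A: z(0.660) = 0.412, z(0.560) = 0.151, d' = 0.261
Condition B: z(0.918) = 1.392, z(0.390) = -0.279, d' = 1.671
Δd' = d'_Condition A − d'_Condition B = 0.261 − 1.671 = -1.410
Condition B has the higher sensitivity.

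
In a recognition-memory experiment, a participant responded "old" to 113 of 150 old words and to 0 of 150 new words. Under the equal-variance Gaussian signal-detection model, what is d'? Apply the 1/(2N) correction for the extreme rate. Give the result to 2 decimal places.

The false-alarm rate is 0/150 = 0, so apply the 1/(2N) correction: FA → 1/(2·150) = 0.00333.
z(H) = z(0.75333) = 0.685
z(FA) = z(0.00333) = -2.713
d' = 0.685 − (-2.713) = 3.398

d' = 3.40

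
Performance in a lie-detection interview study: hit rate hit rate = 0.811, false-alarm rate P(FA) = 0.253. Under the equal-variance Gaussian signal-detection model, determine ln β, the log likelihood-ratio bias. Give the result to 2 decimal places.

z(H) = 0.882
z(FA) = -0.665
ln β = −½·[z(H)² − z(FA)²] = −0.5 × (0.778 − 0.442) = -0.168

ln β = -0.17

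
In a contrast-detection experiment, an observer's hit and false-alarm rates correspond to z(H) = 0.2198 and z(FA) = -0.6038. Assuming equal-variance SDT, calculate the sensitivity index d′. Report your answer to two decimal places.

d′ = 0.82

d' = z(H) − z(FA) = 0.2198 − (-0.6038) = 0.8236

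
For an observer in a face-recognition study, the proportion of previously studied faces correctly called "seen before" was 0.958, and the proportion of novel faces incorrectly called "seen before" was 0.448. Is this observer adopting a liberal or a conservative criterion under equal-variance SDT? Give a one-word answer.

z(H) = 1.728, z(FA) = -0.131
c = −½·(z(H) + z(FA)) = -0.7985
c < 0 → liberal criterion (biased toward responding “yes”).

liberal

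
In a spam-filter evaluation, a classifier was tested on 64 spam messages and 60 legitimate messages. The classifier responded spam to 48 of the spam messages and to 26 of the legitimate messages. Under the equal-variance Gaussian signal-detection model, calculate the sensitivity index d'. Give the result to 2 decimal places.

H = 48/64 = 0.7500
FA = 26/60 = 0.4333
Φ⁻¹(H) = 0.674
Φ⁻¹(FA) = -0.168
d' = z(H) − z(FA) = 0.674 − (-0.168) = 0.842

d' = 0.84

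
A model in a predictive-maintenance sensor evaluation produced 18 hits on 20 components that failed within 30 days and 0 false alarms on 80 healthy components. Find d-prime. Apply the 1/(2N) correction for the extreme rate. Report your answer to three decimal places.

The false-alarm rate is 0/80 = 0, so apply the 1/(2N) correction: FA → 1/(2·80) = 0.00625.
z(H) = z(0.90000) = 1.2816
z(FA) = z(0.00625) = -2.4977
d' = 1.2816 − (-2.4977) = 3.7793

d-prime = 3.779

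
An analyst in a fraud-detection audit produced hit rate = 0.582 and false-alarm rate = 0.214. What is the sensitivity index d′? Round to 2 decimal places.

d′ = 1.00

z(H) = z(0.582) = 0.207
z(FA) = z(0.214) = -0.793
d' = z(H) − z(FA) = 0.207 − (-0.793) = 1.000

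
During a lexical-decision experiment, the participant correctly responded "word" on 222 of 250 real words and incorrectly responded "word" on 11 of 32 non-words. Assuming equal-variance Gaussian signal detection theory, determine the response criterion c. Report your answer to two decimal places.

H = 222/250 = 0.8880
FA = 11/32 = 0.3438
z(0.8880) = 1.2160, z(0.3438) = -0.4021
c = −½·[z(H) + z(FA)] = −0.5 × (1.2160 + (-0.4021)) = -0.40695

c = -0.41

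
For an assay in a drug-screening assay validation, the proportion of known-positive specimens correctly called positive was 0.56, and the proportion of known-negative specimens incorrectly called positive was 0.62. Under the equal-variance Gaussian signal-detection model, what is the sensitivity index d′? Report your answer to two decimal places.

z(H) = z(0.56) = 0.151
z(FA) = z(0.62) = 0.305
d' = z(H) − z(FA) = 0.151 − 0.305 = -0.154

d′ = -0.15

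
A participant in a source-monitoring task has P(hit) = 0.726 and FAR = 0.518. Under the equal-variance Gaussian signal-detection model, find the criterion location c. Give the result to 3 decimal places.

z(0.726) = 0.6008, z(0.518) = 0.0451
c = −½·[z(H) + z(FA)] = −0.5 × (0.6008 + 0.0451) = -0.32295
c < 0: the participant has a liberal response bias.

c = -0.323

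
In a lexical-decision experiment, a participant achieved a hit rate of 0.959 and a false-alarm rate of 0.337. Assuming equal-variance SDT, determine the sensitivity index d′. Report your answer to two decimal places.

Φ⁻¹(H) = Φ⁻¹(0.959) = 1.739
Φ⁻¹(FA) = Φ⁻¹(0.337) = -0.421
d' = z(H) − z(FA) = 1.739 − (-0.421) = 2.160

d′ = 2.16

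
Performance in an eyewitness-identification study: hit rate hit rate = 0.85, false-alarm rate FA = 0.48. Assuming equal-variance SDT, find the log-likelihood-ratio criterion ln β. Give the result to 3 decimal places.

z(H) = 1.0364
z(FA) = -0.0502
ln β = −½·[z(H)² − z(FA)²] = −0.5 × (1.0741 − 0.0025) = -0.5358

ln β = -0.536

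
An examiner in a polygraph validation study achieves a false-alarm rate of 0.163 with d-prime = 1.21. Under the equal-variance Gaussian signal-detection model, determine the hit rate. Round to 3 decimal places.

z(false-alarm rate) = z(0.163) = -0.9822
z(H) = z(FA) + d' = -0.9822 + 1.21 = 0.2278
hit rate = Φ(0.2278) = 0.5901

hit rate = 0.590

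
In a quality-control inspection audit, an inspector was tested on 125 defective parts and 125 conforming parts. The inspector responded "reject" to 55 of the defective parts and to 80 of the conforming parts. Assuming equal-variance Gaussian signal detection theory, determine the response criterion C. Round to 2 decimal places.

H = 55/125 = 0.4400
FA = 80/125 = 0.6400
z(H) = -0.1510
z(FA) = 0.3585
c = −½·[z(H) + z(FA)] = −0.5 × (-0.1510 + 0.3585) = -0.10375
c < 0: the inspector has a liberal response bias.

C = -0.10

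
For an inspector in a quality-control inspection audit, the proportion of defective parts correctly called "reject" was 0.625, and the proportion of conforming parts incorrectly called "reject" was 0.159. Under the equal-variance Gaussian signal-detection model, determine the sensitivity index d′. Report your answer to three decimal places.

d′ = 1.317

z(H) = z(0.625) = 0.3186
z(FA) = z(0.159) = -0.9986
d' = z(H) − z(FA) = 0.3186 − (-0.9986) = 1.3172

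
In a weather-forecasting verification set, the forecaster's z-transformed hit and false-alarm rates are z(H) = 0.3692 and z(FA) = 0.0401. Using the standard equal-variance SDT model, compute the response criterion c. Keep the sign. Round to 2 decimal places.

c = −½·[z(H) + z(FA)] = −½·(0.3692 + 0.0401) = -0.20465
c < 0: the forecaster has a liberal response bias.

c = -0.20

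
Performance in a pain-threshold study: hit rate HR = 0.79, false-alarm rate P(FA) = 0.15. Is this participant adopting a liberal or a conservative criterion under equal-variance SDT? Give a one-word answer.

z(H) = 0.806, z(FA) = -1.036
c = −½·(z(H) + z(FA)) = 0.115
c > 0 → conservative criterion (biased toward responding “no”).

conservative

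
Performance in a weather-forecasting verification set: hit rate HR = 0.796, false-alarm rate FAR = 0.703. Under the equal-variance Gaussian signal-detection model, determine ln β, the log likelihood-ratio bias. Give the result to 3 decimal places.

z(H) = z(0.796) = 0.8274
z(FA) = z(0.703) = 0.5330
ln β = −½·[z(H)² − z(FA)²] = −0.5 × (0.6846 − 0.2841) = -0.20025

ln β = -0.200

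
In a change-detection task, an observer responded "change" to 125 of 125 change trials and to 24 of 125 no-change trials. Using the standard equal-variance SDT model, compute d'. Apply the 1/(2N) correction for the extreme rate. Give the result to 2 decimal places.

The hit rate is 125/125 = 1, so apply the 1/(2N) correction: H → 1 − 1/(2·125) = 0.99600.
z(H) = z(0.99600) = 2.652
z(FA) = z(0.19200) = -0.871
d' = 2.652 − (-0.871) = 3.523

d' = 3.52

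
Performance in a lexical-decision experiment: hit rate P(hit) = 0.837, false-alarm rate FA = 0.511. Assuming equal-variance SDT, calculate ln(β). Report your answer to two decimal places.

ln β = -0.48

z(H) = 0.982
z(FA) = 0.028
ln β = −½·[z(H)² − z(FA)²] = −0.5 × (0.964 − 0.001) = -0.4815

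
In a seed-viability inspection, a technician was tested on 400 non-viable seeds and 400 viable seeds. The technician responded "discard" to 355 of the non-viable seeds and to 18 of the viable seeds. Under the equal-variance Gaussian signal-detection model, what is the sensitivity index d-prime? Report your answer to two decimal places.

H = 355/400 = 0.8875
FA = 18/400 = 0.0450
z(H) = z(0.8875) = 1.213
z(FA) = z(0.0450) = -1.695
d' = z(H) − z(FA) = 1.213 − (-1.695) = 2.908

d-prime = 2.91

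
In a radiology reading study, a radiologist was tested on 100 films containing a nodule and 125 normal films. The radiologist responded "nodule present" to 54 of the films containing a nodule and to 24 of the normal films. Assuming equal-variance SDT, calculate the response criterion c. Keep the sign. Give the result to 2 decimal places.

H = 54/100 = 0.5400
FA = 24/125 = 0.1920
z(0.5400) = 0.100, z(0.1920) = -0.871
c = −½·[z(H) + z(FA)] = −0.5 × (0.100 + (-0.871)) = 0.3855
c > 0: the radiologist has a conservative response bias.

c = 0.39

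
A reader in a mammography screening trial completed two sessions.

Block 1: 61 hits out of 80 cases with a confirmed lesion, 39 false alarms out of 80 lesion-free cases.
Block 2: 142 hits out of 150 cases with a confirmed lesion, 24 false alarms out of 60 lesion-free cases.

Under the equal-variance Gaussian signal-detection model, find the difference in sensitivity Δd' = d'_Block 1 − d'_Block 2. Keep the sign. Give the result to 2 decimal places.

Block 1: z(0.7625) = 0.714, z(0.4875) = -0.031, d' = 0.745
Block 2: z(0.9467) = 1.614, z(0.4000) = -0.253, d' = 1.867
Δd' = d'_Block 1 − d'_Block 2 = 0.745 − 1.867 = -1.122
Block 2 has the higher sensitivity.

Δd' = -1.12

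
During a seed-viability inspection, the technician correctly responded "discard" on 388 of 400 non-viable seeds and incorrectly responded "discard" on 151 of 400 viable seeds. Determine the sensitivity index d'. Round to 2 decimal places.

d' = 2.19

H = 388/400 = 0.9700
FA = 151/400 = 0.3775
Φ⁻¹(H) = Φ⁻¹(0.9700) = 1.8808
Φ⁻¹(FA) = Φ⁻¹(0.3775) = -0.3121
d' = z(H) − z(FA) = 1.8808 − (-0.3121) = 2.1929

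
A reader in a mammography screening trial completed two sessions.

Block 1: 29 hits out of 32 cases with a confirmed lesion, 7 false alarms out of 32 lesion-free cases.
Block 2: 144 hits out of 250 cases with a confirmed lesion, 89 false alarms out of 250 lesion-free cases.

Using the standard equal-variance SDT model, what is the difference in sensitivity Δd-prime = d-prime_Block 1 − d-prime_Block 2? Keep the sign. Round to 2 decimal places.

Block 1: z(0.9062) = 1.318, z(0.2188) = -0.776, d' = 2.094
Block 2: z(0.5760) = 0.192, z(0.3560) = -0.369, d' = 0.561
Δd' = d'_Block 1 − d'_Block 2 = 2.094 − 0.561 = 1.533
Block 1 has the higher sensitivity.

Δd-prime = 1.53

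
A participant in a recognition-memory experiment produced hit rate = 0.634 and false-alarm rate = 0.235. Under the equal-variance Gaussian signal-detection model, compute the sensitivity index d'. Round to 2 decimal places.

d' = 1.06

Φ⁻¹(0.634) = 0.342, Φ⁻¹(0.235) = -0.722
d' = z(H) − z(FA) = 0.342 − (-0.722) = 1.064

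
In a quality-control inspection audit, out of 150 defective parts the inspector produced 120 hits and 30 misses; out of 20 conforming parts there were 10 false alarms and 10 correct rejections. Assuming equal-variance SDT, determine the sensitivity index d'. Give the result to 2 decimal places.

H = 120/150 = 0.8000
FA = 10/20 = 0.5000
z(0.8000) = 0.8416, z(0.5000) = 0.0000
d' = z(H) − z(FA) = 0.8416 − 0.0000 = 0.8416

d' = 0.84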